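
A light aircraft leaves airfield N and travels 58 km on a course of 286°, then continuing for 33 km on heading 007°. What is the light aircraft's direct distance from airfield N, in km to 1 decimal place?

71.1 km

Leg 1 (286°, 58 km): east 58 sin 286° = -55.75, north 58 cos 286° = 15.99
Leg 2 (007°, 33 km): east 33 sin 7° = 4.02, north 33 cos 7° = 32.75
Net: -51.73 east, 48.74 north. Distance = √((-51.73)² + (48.74)²) = 71.076 km.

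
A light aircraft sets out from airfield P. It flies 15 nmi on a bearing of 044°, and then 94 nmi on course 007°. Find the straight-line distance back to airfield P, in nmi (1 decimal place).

Leg 1 (044°, 15 nmi): east 15 sin 44° = 10.42, north 15 cos 44° = 10.79
Leg 2 (007°, 94 nmi): east 94 sin 7° = 11.46, north 94 cos 7° = 93.30
Net: 21.88 east, 104.09 north. Distance = √((21.88)² + (104.09)²) = 106.363 nmi.

106.4 nmi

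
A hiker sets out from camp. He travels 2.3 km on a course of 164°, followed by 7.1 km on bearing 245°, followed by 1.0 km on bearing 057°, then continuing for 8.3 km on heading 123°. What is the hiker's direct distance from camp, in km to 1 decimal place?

9.4 km

Leg 1 (164°, 2.3 km): east 2.3 sin 164° = 0.63, north 2.3 cos 164° = -2.21
Leg 2 (245°, 7.1 km): east 7.1 sin 245° = -6.43, north 7.1 cos 245° = -3.00
Leg 3 (057°, 1.0 km): east 1.0 sin 57° = 0.84, north 1.0 cos 57° = 0.54
Leg 4 (123°, 8.3 km): east 8.3 sin 123° = 6.96, north 8.3 cos 123° = -4.52
Net: 2.00 east, -9.19 north. Distance = √((2.00)² + (-9.19)²) = 9.402 km.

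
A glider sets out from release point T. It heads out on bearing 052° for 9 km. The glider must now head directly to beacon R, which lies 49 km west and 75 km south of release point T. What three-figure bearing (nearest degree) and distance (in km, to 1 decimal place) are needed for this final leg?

Leg 1 (052°, 9 km): east 9 sin 52° = 7.09, north 9 cos 52° = 5.54
Current position: (7.09, 5.54). Target: (-49, -75). Remaining: Δeast = -56.09, Δnorth = -80.54.
Bearing = atan2(-56.09, -80.54) mod 360° = 214.85°; distance = √((-56.09)² + (-80.54)²) = 98.149 km.

215°, 98.1 km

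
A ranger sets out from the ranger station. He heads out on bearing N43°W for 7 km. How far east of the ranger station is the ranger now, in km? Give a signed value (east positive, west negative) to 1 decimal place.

Leg 1 (N43°W, 7 km): east 7 sin 317° = -4.77, north 7 cos 317° = 5.12
Net east component: -4.77 km.

-4.8 km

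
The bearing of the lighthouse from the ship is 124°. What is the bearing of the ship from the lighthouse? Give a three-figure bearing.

Back-bearing = 124° + 180° = 304°.

304°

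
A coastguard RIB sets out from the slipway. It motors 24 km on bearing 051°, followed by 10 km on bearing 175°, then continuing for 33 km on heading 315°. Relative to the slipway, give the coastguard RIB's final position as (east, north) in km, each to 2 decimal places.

(-3.81, 28.48)

Leg 1 (051°, 24 km): east 24 sin 51° = 18.65, north 24 cos 51° = 15.10
Leg 2 (175°, 10 km): east 10 sin 175° = 0.87, north 10 cos 175° = -9.96
Leg 3 (315°, 33 km): east 33 sin 315° = -23.33, north 33 cos 315° = 23.33
Summing: -3.81 km east, 28.48 km north → (-3.81, 28.48).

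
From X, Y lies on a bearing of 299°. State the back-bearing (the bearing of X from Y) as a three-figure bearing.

Back-bearing = 299° − 180° = 119°.

119°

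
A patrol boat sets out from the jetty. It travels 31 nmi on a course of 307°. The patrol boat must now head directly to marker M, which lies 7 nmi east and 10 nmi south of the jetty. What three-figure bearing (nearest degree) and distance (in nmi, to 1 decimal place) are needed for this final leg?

132°, 42.8 nmi

Leg 1 (307°, 31 nmi): east 31 sin 307° = -24.76, north 31 cos 307° = 18.66
Current position: (-24.76, 18.66). Target: (7, -10). Remaining: Δeast = 31.76, Δnorth = -28.66.
Bearing = atan2(31.76, -28.66) mod 360° = 132.06°; distance = √((31.76)² + (-28.66)²) = 42.775 nmi.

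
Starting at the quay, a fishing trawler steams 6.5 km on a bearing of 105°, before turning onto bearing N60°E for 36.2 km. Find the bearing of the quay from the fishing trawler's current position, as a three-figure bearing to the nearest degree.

Leg 1 (105°, 6.5 km): east 6.5 sin 105° = 6.28, north 6.5 cos 105° = -1.68
Leg 2 (N60°E, 36.2 km): east 36.2 sin 60° = 31.35, north 36.2 cos 60° = 18.10
Net displacement: 37.63 east, 16.42 north. Direction back to start is (-37.63, -16.42): bearing = atan2(-37.63, -16.42) mod 360° = 246.43° ≈ 246°.

246°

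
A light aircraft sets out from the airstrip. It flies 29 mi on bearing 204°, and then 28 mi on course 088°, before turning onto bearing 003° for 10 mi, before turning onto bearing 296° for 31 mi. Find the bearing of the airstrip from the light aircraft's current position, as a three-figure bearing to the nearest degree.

Leg 1 (204°, 29 mi): east 29 sin 204° = -11.80, north 29 cos 204° = -26.49
Leg 2 (088°, 28 mi): east 28 sin 88° = 27.98, north 28 cos 88° = 0.98
Leg 3 (003°, 10 mi): east 10 sin 3° = 0.52, north 10 cos 3° = 9.99
Leg 4 (296°, 31 mi): east 31 sin 296° = -27.86, north 31 cos 296° = 13.59
Net displacement: -11.15 east, -1.94 north. Direction back to start is (11.15, 1.94): bearing = atan2(11.15, 1.94) mod 360° = 80.13° ≈ 080°.

080°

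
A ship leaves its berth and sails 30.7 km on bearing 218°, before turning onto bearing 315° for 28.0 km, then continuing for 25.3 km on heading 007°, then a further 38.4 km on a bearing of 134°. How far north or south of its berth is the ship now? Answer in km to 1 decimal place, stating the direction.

Leg 1 (218°, 30.7 km): east 30.7 sin 218° = -18.90, north 30.7 cos 218° = -24.19
Leg 2 (315°, 28.0 km): east 28.0 sin 315° = -19.80, north 28.0 cos 315° = 19.80
Leg 3 (007°, 25.3 km): east 25.3 sin 7° = 3.08, north 25.3 cos 7° = 25.11
Leg 4 (134°, 38.4 km): east 38.4 sin 134° = 27.62, north 38.4 cos 134° = -26.67
Net north component: -5.96 km.

6.0 km south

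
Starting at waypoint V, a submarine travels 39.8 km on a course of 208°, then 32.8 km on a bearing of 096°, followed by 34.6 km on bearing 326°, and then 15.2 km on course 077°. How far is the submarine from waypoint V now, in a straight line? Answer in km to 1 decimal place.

Leg 1 (208°, 39.8 km): east 39.8 sin 208° = -18.68, north 39.8 cos 208° = -35.14
Leg 2 (096°, 32.8 km): east 32.8 sin 96° = 32.62, north 32.8 cos 96° = -3.43
Leg 3 (326°, 34.6 km): east 34.6 sin 326° = -19.35, north 34.6 cos 326° = 28.68
Leg 4 (077°, 15.2 km): east 15.2 sin 77° = 14.81, north 15.2 cos 77° = 3.42
Net: 9.40 east, -6.47 north. Distance = √((9.40)² + (-6.47)²) = 11.407 km.

11.4 km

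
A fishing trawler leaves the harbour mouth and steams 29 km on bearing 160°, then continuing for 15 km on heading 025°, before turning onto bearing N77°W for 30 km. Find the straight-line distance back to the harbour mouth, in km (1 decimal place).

Leg 1 (160°, 29 km): east 29 sin 160° = 9.92, north 29 cos 160° = -27.25
Leg 2 (025°, 15 km): east 15 sin 25° = 6.34, north 15 cos 25° = 13.59
Leg 3 (N77°W, 30 km): east 30 sin 283° = -29.23, north 30 cos 283° = 6.75
Net: -12.97 east, -6.91 north. Distance = √((-12.97)² + (-6.91)²) = 14.698 km.

14.7 km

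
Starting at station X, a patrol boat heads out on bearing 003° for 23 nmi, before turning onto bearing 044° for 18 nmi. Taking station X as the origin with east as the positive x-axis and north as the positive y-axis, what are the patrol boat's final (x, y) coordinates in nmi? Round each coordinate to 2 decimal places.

(13.71, 35.92)

Leg 1 (003°, 23 nmi): east 23 sin 3° = 1.20, north 23 cos 3° = 22.97
Leg 2 (044°, 18 nmi): east 18 sin 44° = 12.50, north 18 cos 44° = 12.95
Summing: 13.71 nmi east, 35.92 nmi north → (13.71, 35.92).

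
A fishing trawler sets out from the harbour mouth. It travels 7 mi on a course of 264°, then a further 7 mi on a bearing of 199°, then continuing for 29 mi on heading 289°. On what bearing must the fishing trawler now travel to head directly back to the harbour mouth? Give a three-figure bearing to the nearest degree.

093°

Leg 1 (264°, 7 mi): east 7 sin 264° = -6.96, north 7 cos 264° = -0.73
Leg 2 (199°, 7 mi): east 7 sin 199° = -2.28, north 7 cos 199° = -6.62
Leg 3 (289°, 29 mi): east 29 sin 289° = -27.42, north 29 cos 289° = 9.44
Net displacement: -36.66 east, 2.09 north. Direction back to start is (36.66, -2.09): bearing = atan2(36.66, -2.09) mod 360° = 93.26° ≈ 093°.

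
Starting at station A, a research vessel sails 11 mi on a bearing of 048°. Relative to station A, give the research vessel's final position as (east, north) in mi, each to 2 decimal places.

Leg 1 (048°, 11 mi): east 11 sin 48° = 8.17, north 11 cos 48° = 7.36
Summing: 8.17 mi east, 7.36 mi north → (8.17, 7.36).

(8.17, 7.36)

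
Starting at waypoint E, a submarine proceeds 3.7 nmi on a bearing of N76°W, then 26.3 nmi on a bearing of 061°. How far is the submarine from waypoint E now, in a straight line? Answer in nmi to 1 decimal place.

23.7 nmi

Leg 1 (N76°W, 3.7 nmi): east 3.7 sin 284° = -3.59, north 3.7 cos 284° = 0.90
Leg 2 (061°, 26.3 nmi): east 26.3 sin 61° = 23.00, north 26.3 cos 61° = 12.75
Net: 19.41 east, 13.65 north. Distance = √((19.41)² + (13.65)²) = 23.729 nmi.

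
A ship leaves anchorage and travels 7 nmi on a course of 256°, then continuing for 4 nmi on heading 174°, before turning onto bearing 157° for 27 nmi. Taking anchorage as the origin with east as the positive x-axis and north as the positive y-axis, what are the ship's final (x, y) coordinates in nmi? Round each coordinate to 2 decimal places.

(4.18, -30.53)

Leg 1 (256°, 7 nmi): east 7 sin 256° = -6.79, north 7 cos 256° = -1.69
Leg 2 (174°, 4 nmi): east 4 sin 174° = 0.42, north 4 cos 174° = -3.98
Leg 3 (157°, 27 nmi): east 27 sin 157° = 10.55, north 27 cos 157° = -24.85
Summing: 4.18 nmi east, -30.53 nmi north → (4.18, -30.53).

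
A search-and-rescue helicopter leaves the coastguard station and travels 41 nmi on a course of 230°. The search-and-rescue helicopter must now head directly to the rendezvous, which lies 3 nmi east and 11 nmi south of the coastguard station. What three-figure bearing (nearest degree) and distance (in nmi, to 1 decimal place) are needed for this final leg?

Leg 1 (230°, 41 nmi): east 41 sin 230° = -31.41, north 41 cos 230° = -26.35
Current position: (-31.41, -26.35). Target: (3, -11). Remaining: Δeast = 34.41, Δnorth = 15.35.
Bearing = atan2(34.41, 15.35) mod 360° = 65.95°; distance = √((34.41)² + (15.35)²) = 37.678 nmi.

066°, 37.7 nmi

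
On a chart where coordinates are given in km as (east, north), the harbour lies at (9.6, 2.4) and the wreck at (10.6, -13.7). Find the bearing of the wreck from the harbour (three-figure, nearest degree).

176°

Δeast = 10.6 − 9.6 = 1.00; Δnorth = -13.7 − 2.4 = -16.10.
Bearing = atan2(Δeast, Δnorth) mod 360° = 176.45° ≈ 176°.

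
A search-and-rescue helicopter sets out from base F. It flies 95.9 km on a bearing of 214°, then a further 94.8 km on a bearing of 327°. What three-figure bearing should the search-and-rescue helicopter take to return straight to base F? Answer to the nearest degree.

Leg 1 (214°, 95.9 km): east 95.9 sin 214° = -53.63, north 95.9 cos 214° = -79.50
Leg 2 (327°, 94.8 km): east 94.8 sin 327° = -51.63, north 94.8 cos 327° = 79.51
Net displacement: -105.26 east, 0.00 north. Direction back to start is (105.26, -0.00): bearing = atan2(105.26, -0.00) mod 360° = 90.00° ≈ 090°.

090°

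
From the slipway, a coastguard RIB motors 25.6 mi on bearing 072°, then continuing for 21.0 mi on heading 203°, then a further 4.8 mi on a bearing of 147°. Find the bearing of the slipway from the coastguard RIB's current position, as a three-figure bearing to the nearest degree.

Leg 1 (072°, 25.6 mi): east 25.6 sin 72° = 24.35, north 25.6 cos 72° = 7.91
Leg 2 (203°, 21.0 mi): east 21.0 sin 203° = -8.21, north 21.0 cos 203° = -19.33
Leg 3 (147°, 4.8 mi): east 4.8 sin 147° = 2.61, north 4.8 cos 147° = -4.03
Net displacement: 18.76 east, -15.45 north. Direction back to start is (-18.76, 15.45): bearing = atan2(-18.76, 15.45) mod 360° = 309.47° ≈ 309°.

309°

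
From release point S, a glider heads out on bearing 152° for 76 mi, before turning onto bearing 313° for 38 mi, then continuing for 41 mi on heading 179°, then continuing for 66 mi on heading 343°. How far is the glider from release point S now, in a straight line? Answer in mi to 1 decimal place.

21.9 mi

Leg 1 (152°, 76 mi): east 76 sin 152° = 35.68, north 76 cos 152° = -67.10
Leg 2 (313°, 38 mi): east 38 sin 313° = -27.79, north 38 cos 313° = 25.92
Leg 3 (179°, 41 mi): east 41 sin 179° = 0.72, north 41 cos 179° = -40.99
Leg 4 (343°, 66 mi): east 66 sin 343° = -19.30, north 66 cos 343° = 63.12
Net: -10.69 east, -19.07 north. Distance = √((-10.69)² + (-19.07)²) = 21.859 mi.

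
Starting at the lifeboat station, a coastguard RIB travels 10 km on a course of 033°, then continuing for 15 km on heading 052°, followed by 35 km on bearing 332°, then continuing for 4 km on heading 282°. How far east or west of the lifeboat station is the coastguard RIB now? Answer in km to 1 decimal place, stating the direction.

3.1 km west

Leg 1 (033°, 10 km): east 10 sin 33° = 5.45, north 10 cos 33° = 8.39
Leg 2 (052°, 15 km): east 15 sin 52° = 11.82, north 15 cos 52° = 9.23
Leg 3 (332°, 35 km): east 35 sin 332° = -16.43, north 35 cos 332° = 30.90
Leg 4 (282°, 4 km): east 4 sin 282° = -3.91, north 4 cos 282° = 0.83
Net east component: -3.08 km.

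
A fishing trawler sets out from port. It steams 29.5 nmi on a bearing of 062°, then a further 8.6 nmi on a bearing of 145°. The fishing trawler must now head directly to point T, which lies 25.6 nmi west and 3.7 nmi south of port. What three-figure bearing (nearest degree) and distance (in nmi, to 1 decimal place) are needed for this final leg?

259°, 57.5 nmi

Leg 1 (062°, 29.5 nmi): east 29.5 sin 62° = 26.05, north 29.5 cos 62° = 13.85
Leg 2 (145°, 8.6 nmi): east 8.6 sin 145° = 4.93, north 8.6 cos 145° = -7.04
Current position: (30.98, 6.80). Target: (-25.6, -3.7). Remaining: Δeast = -56.58, Δnorth = -10.50.
Bearing = atan2(-56.58, -10.50) mod 360° = 259.48°; distance = √((-56.58)² + (-10.50)²) = 57.547 nmi.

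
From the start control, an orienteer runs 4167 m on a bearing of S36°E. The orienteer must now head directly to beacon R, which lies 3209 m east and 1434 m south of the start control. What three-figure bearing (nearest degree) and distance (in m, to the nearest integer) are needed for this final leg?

Leg 1 (S36°E, 4167 m): east 4167 sin 144° = 2449.30, north 4167 cos 144° = -3371.17
Current position: (2449.30, -3371.17). Target: (3209, -1434). Remaining: Δeast = 759.70, Δnorth = 1937.17.
Bearing = atan2(759.70, 1937.17) mod 360° = 21.41°; distance = √((759.70)² + (1937.17)²) = 2080.813 m.

021°, 2081 m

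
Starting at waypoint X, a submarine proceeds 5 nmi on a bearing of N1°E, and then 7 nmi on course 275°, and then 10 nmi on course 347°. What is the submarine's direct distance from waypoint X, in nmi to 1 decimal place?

17.9 nmi

Leg 1 (N1°E, 5 nmi): east 5 sin 1° = 0.09, north 5 cos 1° = 5.00
Leg 2 (275°, 7 nmi): east 7 sin 275° = -6.97, north 7 cos 275° = 0.61
Leg 3 (347°, 10 nmi): east 10 sin 347° = -2.25, north 10 cos 347° = 9.74
Net: -9.14 east, 15.35 north. Distance = √((-9.14)² + (15.35)²) = 17.865 nmi.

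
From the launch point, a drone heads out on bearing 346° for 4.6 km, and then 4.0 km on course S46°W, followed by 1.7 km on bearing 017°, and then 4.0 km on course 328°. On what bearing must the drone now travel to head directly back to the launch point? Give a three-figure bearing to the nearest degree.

Leg 1 (346°, 4.6 km): east 4.6 sin 346° = -1.11, north 4.6 cos 346° = 4.46
Leg 2 (S46°W, 4.0 km): east 4.0 sin 226° = -2.88, north 4.0 cos 226° = -2.78
Leg 3 (017°, 1.7 km): east 1.7 sin 17° = 0.50, north 1.7 cos 17° = 1.63
Leg 4 (328°, 4.0 km): east 4.0 sin 328° = -2.12, north 4.0 cos 328° = 3.39
Net displacement: -5.61 east, 6.70 north. Direction back to start is (5.61, -6.70): bearing = atan2(5.61, -6.70) mod 360° = 140.06° ≈ 140°.

140°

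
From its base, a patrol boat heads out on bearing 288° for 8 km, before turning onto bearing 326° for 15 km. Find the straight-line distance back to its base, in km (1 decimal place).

21.9 km

Leg 1 (288°, 8 km): east 8 sin 288° = -7.61, north 8 cos 288° = 2.47
Leg 2 (326°, 15 km): east 15 sin 326° = -8.39, north 15 cos 326° = 12.44
Net: -16.00 east, 14.91 north. Distance = √((-16.00)² + (14.91)²) = 21.866 km.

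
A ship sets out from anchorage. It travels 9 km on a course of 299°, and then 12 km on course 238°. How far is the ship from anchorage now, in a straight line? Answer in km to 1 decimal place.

Leg 1 (299°, 9 km): east 9 sin 299° = -7.87, north 9 cos 299° = 4.36
Leg 2 (238°, 12 km): east 12 sin 238° = -10.18, north 12 cos 238° = -6.36
Net: -18.05 east, -2.00 north. Distance = √((-18.05)² + (-2.00)²) = 18.158 km.

18.2 km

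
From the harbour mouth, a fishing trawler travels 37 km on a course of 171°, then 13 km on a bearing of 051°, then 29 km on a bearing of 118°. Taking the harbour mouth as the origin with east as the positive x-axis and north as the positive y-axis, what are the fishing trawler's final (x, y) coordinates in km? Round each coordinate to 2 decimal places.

Leg 1 (171°, 37 km): east 37 sin 171° = 5.79, north 37 cos 171° = -36.54
Leg 2 (051°, 13 km): east 13 sin 51° = 10.10, north 13 cos 51° = 8.18
Leg 3 (118°, 29 km): east 29 sin 118° = 25.61, north 29 cos 118° = -13.61
Summing: 41.50 km east, -41.98 km north → (41.50, -41.98).

(41.50, -41.98)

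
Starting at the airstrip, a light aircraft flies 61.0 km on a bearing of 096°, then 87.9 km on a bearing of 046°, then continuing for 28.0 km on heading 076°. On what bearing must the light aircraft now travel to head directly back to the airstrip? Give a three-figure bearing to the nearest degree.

Leg 1 (096°, 61.0 km): east 61.0 sin 96° = 60.67, north 61.0 cos 96° = -6.38
Leg 2 (046°, 87.9 km): east 87.9 sin 46° = 63.23, north 87.9 cos 46° = 61.06
Leg 3 (076°, 28.0 km): east 28.0 sin 76° = 27.17, north 28.0 cos 76° = 6.77
Net displacement: 151.06 east, 61.46 north. Direction back to start is (-151.06, -61.46): bearing = atan2(-151.06, -61.46) mod 360° = 247.86° ≈ 248°.

248°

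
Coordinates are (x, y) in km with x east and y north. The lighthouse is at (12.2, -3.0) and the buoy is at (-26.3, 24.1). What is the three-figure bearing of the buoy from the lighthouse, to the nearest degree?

Δeast = -26.3 − 12.2 = -38.50; Δnorth = 24.1 − -3.0 = 27.10.
Bearing = atan2(Δeast, Δnorth) mod 360° = 305.14° ≈ 305°.

305°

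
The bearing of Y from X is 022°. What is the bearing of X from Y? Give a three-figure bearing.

Back-bearing = 022° + 180° = 202°.

202°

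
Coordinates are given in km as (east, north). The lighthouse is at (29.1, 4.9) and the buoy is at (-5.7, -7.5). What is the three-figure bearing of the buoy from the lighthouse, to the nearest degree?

250°

Δeast = -5.7 − 29.1 = -34.80; Δnorth = -7.5 − 4.9 = -12.40.
Bearing = atan2(Δeast, Δnorth) mod 360° = 250.39° ≈ 250°.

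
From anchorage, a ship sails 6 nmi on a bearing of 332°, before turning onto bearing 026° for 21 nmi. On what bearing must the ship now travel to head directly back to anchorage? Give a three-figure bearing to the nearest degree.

195°

Leg 1 (332°, 6 nmi): east 6 sin 332° = -2.82, north 6 cos 332° = 5.30
Leg 2 (026°, 21 nmi): east 21 sin 26° = 9.21, north 21 cos 26° = 18.87
Net displacement: 6.39 east, 24.17 north. Direction back to start is (-6.39, -24.17): bearing = atan2(-6.39, -24.17) mod 360° = 194.81° ≈ 195°.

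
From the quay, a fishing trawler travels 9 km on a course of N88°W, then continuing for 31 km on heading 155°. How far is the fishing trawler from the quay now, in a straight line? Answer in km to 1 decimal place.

28.1 km

Leg 1 (N88°W, 9 km): east 9 sin 272° = -8.99, north 9 cos 272° = 0.31
Leg 2 (155°, 31 km): east 31 sin 155° = 13.10, north 31 cos 155° = -28.10
Net: 4.11 east, -27.78 north. Distance = √((4.11)² + (-27.78)²) = 28.083 km.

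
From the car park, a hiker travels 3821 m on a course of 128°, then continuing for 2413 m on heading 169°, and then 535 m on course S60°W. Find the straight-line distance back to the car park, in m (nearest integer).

Leg 1 (128°, 3821 m): east 3821 sin 128° = 3010.99, north 3821 cos 128° = -2352.44
Leg 2 (169°, 2413 m): east 2413 sin 169° = 460.42, north 2413 cos 169° = -2368.67
Leg 3 (S60°W, 535 m): east 535 sin 240° = -463.32, north 535 cos 240° = -267.50
Net: 3008.09 east, -4988.61 north. Distance = √((3008.09)² + (-4988.61)²) = 5825.359 m.

5825 m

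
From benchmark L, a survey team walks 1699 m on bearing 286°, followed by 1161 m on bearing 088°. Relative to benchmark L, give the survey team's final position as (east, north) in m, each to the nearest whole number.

Leg 1 (286°, 1699 m): east 1699 sin 286° = -1633.18, north 1699 cos 286° = 468.31
Leg 2 (088°, 1161 m): east 1161 sin 88° = 1160.29, north 1161 cos 88° = 40.52
Summing: -472.89 m east, 508.83 m north → (-473, 509).

(-473, 509)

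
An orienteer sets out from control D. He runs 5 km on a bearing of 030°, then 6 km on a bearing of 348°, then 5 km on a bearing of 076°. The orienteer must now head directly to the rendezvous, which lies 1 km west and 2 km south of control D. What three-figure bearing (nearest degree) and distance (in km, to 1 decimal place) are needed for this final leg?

208°, 15.2 km

Leg 1 (030°, 5 km): east 5 sin 30° = 2.50, north 5 cos 30° = 4.33
Leg 2 (348°, 6 km): east 6 sin 348° = -1.25, north 6 cos 348° = 5.87
Leg 3 (076°, 5 km): east 5 sin 76° = 4.85, north 5 cos 76° = 1.21
Current position: (6.10, 11.41). Target: (-1, -2). Remaining: Δeast = -7.10, Δnorth = -13.41.
Bearing = atan2(-7.10, -13.41) mod 360° = 207.92°; distance = √((-7.10)² + (-13.41)²) = 15.174 km.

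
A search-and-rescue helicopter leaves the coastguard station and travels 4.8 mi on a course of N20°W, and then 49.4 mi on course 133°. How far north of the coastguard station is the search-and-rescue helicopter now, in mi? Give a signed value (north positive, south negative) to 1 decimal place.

Leg 1 (N20°W, 4.8 mi): east 4.8 sin 340° = -1.64, north 4.8 cos 340° = 4.51
Leg 2 (133°, 49.4 mi): east 49.4 sin 133° = 36.13, north 49.4 cos 133° = -33.69
Net north component: -29.18 mi.

-29.2 mi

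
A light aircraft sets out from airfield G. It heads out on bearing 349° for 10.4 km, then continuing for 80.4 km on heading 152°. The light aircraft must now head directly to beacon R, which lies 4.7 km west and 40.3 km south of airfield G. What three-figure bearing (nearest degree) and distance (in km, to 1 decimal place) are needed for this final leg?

Leg 1 (349°, 10.4 km): east 10.4 sin 349° = -1.98, north 10.4 cos 349° = 10.21
Leg 2 (152°, 80.4 km): east 80.4 sin 152° = 37.75, north 80.4 cos 152° = -70.99
Current position: (35.76, -60.78). Target: (-4.7, -40.3). Remaining: Δeast = -40.46, Δnorth = 20.48.
Bearing = atan2(-40.46, 20.48) mod 360° = 296.85°; distance = √((-40.46)² + (20.48)²) = 45.349 km.

297°, 45.3 km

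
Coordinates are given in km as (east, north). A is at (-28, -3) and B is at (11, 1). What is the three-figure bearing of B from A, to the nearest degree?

084°

Δeast = 11 − -28 = 39.00; Δnorth = 1 − -3 = 4.00.
Bearing = atan2(Δeast, Δnorth) mod 360° = 84.14° ≈ 084°.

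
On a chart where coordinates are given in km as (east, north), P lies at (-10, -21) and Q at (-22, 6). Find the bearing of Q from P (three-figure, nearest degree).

Δeast = -22 − -10 = -12.00; Δnorth = 6 − -21 = 27.00.
Bearing = atan2(Δeast, Δnorth) mod 360° = 336.04° ≈ 336°.

336°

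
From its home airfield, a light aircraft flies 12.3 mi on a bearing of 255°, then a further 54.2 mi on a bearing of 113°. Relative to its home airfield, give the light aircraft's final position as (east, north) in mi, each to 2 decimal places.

Leg 1 (255°, 12.3 mi): east 12.3 sin 255° = -11.88, north 12.3 cos 255° = -3.18
Leg 2 (113°, 54.2 mi): east 54.2 sin 113° = 49.89, north 54.2 cos 113° = -21.18
Summing: 38.01 mi east, -24.36 mi north → (38.01, -24.36).

(38.01, -24.36)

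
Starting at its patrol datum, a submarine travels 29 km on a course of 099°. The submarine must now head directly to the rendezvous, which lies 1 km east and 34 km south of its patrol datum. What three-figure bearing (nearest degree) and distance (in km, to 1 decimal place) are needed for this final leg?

Leg 1 (099°, 29 km): east 29 sin 99° = 28.64, north 29 cos 99° = -4.54
Current position: (28.64, -4.54). Target: (1, -34). Remaining: Δeast = -27.64, Δnorth = -29.46.
Bearing = atan2(-27.64, -29.46) mod 360° = 223.17°; distance = √((-27.64)² + (-29.46)²) = 40.401 km.

223°, 40.4 km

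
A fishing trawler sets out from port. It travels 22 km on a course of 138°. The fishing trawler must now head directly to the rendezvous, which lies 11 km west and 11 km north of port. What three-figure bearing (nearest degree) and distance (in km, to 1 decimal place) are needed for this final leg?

Leg 1 (138°, 22 km): east 22 sin 138° = 14.72, north 22 cos 138° = -16.35
Current position: (14.72, -16.35). Target: (-11, 11). Remaining: Δeast = -25.72, Δnorth = 27.35.
Bearing = atan2(-25.72, 27.35) mod 360° = 316.76°; distance = √((-25.72)² + (27.35)²) = 37.544 km.

317°, 37.5 km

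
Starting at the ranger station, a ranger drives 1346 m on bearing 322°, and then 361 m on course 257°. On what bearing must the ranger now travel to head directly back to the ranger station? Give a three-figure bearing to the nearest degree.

130°

Leg 1 (322°, 1346 m): east 1346 sin 322° = -828.68, north 1346 cos 322° = 1060.66
Leg 2 (257°, 361 m): east 361 sin 257° = -351.75, north 361 cos 257° = -81.21
Net displacement: -1180.43 east, 979.46 north. Direction back to start is (1180.43, -979.46): bearing = atan2(1180.43, -979.46) mod 360° = 129.68° ≈ 130°.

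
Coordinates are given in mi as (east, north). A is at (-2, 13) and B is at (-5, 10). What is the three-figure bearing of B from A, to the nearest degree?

Δeast = -5 − -2 = -3.00; Δnorth = 10 − 13 = -3.00.
Bearing = atan2(Δeast, Δnorth) mod 360° = 225.00° ≈ 225°.

225°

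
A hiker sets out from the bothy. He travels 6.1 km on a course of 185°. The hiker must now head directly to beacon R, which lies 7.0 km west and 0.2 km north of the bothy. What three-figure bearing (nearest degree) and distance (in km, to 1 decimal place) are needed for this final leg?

Leg 1 (185°, 6.1 km): east 6.1 sin 185° = -0.53, north 6.1 cos 185° = -6.08
Current position: (-0.53, -6.08). Target: (-7.0, 0.2). Remaining: Δeast = -6.47, Δnorth = 6.28.
Bearing = atan2(-6.47, 6.28) mod 360° = 314.14°; distance = √((-6.47)² + (6.28)²) = 9.013 km.

314°, 9.0 km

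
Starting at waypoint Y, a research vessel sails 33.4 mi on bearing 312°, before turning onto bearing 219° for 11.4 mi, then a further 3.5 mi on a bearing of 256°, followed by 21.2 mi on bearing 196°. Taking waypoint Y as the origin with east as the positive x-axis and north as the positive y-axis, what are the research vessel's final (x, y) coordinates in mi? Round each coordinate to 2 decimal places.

(-41.23, -7.74)

Leg 1 (312°, 33.4 mi): east 33.4 sin 312° = -24.82, north 33.4 cos 312° = 22.35
Leg 2 (219°, 11.4 mi): east 11.4 sin 219° = -7.17, north 11.4 cos 219° = -8.86
Leg 3 (256°, 3.5 mi): east 3.5 sin 256° = -3.40, north 3.5 cos 256° = -0.85
Leg 4 (196°, 21.2 mi): east 21.2 sin 196° = -5.84, north 21.2 cos 196° = -20.38
Summing: -41.23 mi east, -7.74 mi north → (-41.23, -7.74).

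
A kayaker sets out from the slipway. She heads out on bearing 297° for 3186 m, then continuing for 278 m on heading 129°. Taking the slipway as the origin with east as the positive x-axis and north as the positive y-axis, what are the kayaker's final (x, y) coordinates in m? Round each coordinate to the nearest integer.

Leg 1 (297°, 3186 m): east 3186 sin 297° = -2838.75, north 3186 cos 297° = 1446.41
Leg 2 (129°, 278 m): east 278 sin 129° = 216.05, north 278 cos 129° = -174.95
Summing: -2622.70 m east, 1271.46 m north → (-2623, 1271).

(-2623, 1271)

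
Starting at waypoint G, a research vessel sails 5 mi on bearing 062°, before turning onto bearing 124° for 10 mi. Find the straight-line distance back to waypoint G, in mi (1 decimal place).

Leg 1 (062°, 5 mi): east 5 sin 62° = 4.41, north 5 cos 62° = 2.35
Leg 2 (124°, 10 mi): east 10 sin 124° = 8.29, north 10 cos 124° = -5.59
Net: 12.71 east, -3.24 north. Distance = √((12.71)² + (-3.24)²) = 13.113 mi.

13.1 mi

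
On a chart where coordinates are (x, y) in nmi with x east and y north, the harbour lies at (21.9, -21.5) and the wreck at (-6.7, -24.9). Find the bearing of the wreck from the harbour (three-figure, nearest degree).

263°

Δeast = -6.7 − 21.9 = -28.60; Δnorth = -24.9 − -21.5 = -3.40.
Bearing = atan2(Δeast, Δnorth) mod 360° = 263.22° ≈ 263°.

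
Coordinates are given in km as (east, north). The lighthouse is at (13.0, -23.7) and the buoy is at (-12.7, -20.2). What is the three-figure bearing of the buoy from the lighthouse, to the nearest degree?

Δeast = -12.7 − 13.0 = -25.70; Δnorth = -20.2 − -23.7 = 3.50.
Bearing = atan2(Δeast, Δnorth) mod 360° = 277.76° ≈ 278°.

278°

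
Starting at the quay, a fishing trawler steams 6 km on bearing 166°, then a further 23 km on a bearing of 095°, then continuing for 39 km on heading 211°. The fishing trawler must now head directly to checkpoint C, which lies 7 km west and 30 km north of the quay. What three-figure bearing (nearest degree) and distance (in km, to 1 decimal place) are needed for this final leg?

Leg 1 (166°, 6 km): east 6 sin 166° = 1.45, north 6 cos 166° = -5.82
Leg 2 (095°, 23 km): east 23 sin 95° = 22.91, north 23 cos 95° = -2.00
Leg 3 (211°, 39 km): east 39 sin 211° = -20.09, north 39 cos 211° = -33.43
Current position: (4.28, -41.26). Target: (-7, 30). Remaining: Δeast = -11.28, Δnorth = 71.26.
Bearing = atan2(-11.28, 71.26) mod 360° = 351.01°; distance = √((-11.28)² + (71.26)²) = 72.143 km.

351°, 72.1 km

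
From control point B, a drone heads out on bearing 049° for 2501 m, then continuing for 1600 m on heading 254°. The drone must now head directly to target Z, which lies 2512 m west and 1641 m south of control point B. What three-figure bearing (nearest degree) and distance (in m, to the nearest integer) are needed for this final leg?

225°, 4032 m

Leg 1 (049°, 2501 m): east 2501 sin 49° = 1887.53, north 2501 cos 49° = 1640.80
Leg 2 (254°, 1600 m): east 1600 sin 254° = -1538.02, north 1600 cos 254° = -441.02
Current position: (349.51, 1199.78). Target: (-2512, -1641). Remaining: Δeast = -2861.51, Δnorth = -2840.78.
Bearing = atan2(-2861.51, -2840.78) mod 360° = 225.21°; distance = √((-2861.51)² + (-2840.78)²) = 4032.157 m.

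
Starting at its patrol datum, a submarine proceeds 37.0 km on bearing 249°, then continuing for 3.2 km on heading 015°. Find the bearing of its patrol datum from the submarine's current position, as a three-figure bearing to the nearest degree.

Leg 1 (249°, 37.0 km): east 37.0 sin 249° = -34.54, north 37.0 cos 249° = -13.26
Leg 2 (015°, 3.2 km): east 3.2 sin 15° = 0.83, north 3.2 cos 15° = 3.09
Net displacement: -33.71 east, -10.17 north. Direction back to start is (33.71, 10.17): bearing = atan2(33.71, 10.17) mod 360° = 73.22° ≈ 073°.

073°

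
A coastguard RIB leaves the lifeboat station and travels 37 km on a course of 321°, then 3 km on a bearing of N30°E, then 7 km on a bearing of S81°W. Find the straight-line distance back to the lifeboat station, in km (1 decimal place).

41.7 km

Leg 1 (321°, 37 km): east 37 sin 321° = -23.28, north 37 cos 321° = 28.75
Leg 2 (N30°E, 3 km): east 3 sin 30° = 1.50, north 3 cos 30° = 2.60
Leg 3 (S81°W, 7 km): east 7 sin 261° = -6.91, north 7 cos 261° = -1.10
Net: -28.70 east, 30.26 north. Distance = √((-28.70)² + (30.26)²) = 41.703 km.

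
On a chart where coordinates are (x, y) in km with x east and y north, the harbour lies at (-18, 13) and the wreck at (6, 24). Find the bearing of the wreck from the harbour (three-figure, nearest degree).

Δeast = 6 − -18 = 24.00; Δnorth = 24 − 13 = 11.00.
Bearing = atan2(Δeast, Δnorth) mod 360° = 65.38° ≈ 065°.

065°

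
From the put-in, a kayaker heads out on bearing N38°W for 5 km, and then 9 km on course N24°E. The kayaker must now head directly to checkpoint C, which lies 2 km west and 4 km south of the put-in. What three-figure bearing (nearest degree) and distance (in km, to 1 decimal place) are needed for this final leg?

189°, 16.4 km

Leg 1 (N38°W, 5 km): east 5 sin 322° = -3.08, north 5 cos 322° = 3.94
Leg 2 (N24°E, 9 km): east 9 sin 24° = 3.66, north 9 cos 24° = 8.22
Current position: (0.58, 12.16). Target: (-2, -4). Remaining: Δeast = -2.58, Δnorth = -16.16.
Bearing = atan2(-2.58, -16.16) mod 360° = 189.08°; distance = √((-2.58)² + (-16.16)²) = 16.367 km.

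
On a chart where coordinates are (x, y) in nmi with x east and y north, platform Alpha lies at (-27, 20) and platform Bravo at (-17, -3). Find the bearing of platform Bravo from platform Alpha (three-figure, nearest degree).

Δeast = -17 − -27 = 10.00; Δnorth = -3 − 20 = -23.00.
Bearing = atan2(Δeast, Δnorth) mod 360° = 156.50° ≈ 157°.

157°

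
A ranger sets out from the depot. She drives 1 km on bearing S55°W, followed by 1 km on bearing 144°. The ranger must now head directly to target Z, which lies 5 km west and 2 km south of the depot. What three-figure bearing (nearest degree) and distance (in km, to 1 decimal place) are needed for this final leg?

263°, 4.8 km

Leg 1 (S55°W, 1 km): east 1 sin 235° = -0.82, north 1 cos 235° = -0.57
Leg 2 (144°, 1 km): east 1 sin 144° = 0.59, north 1 cos 144° = -0.81
Current position: (-0.23, -1.38). Target: (-5, -2). Remaining: Δeast = -4.77, Δnorth = -0.62.
Bearing = atan2(-4.77, -0.62) mod 360° = 262.62°; distance = √((-4.77)² + (-0.62)²) = 4.808 km.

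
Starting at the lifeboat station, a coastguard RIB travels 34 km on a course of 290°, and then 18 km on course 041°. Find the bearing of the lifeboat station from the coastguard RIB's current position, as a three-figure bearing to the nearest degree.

Leg 1 (290°, 34 km): east 34 sin 290° = -31.95, north 34 cos 290° = 11.63
Leg 2 (041°, 18 km): east 18 sin 41° = 11.81, north 18 cos 41° = 13.58
Net displacement: -20.14 east, 25.21 north. Direction back to start is (20.14, -25.21): bearing = atan2(20.14, -25.21) mod 360° = 141.38° ≈ 141°.

141°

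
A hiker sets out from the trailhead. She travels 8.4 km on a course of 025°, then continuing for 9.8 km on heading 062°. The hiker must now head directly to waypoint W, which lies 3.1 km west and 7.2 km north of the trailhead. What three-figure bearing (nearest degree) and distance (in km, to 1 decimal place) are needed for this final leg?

Leg 1 (025°, 8.4 km): east 8.4 sin 25° = 3.55, north 8.4 cos 25° = 7.61
Leg 2 (062°, 9.8 km): east 9.8 sin 62° = 8.65, north 9.8 cos 62° = 4.60
Current position: (12.20, 12.21). Target: (-3.1, 7.2). Remaining: Δeast = -15.30, Δnorth = -5.01.
Bearing = atan2(-15.30, -5.01) mod 360° = 251.86°; distance = √((-15.30)² + (-5.01)²) = 16.103 km.

252°, 16.1 km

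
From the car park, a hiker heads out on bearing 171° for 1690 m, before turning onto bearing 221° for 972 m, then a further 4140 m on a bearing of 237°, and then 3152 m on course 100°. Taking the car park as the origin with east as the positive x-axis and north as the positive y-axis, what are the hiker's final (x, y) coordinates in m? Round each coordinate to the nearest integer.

(-741, -5205)

Leg 1 (171°, 1690 m): east 1690 sin 171° = 264.37, north 1690 cos 171° = -1669.19
Leg 2 (221°, 972 m): east 972 sin 221° = -637.69, north 972 cos 221° = -733.58
Leg 3 (237°, 4140 m): east 4140 sin 237° = -3472.10, north 4140 cos 237° = -2254.81
Leg 4 (100°, 3152 m): east 3152 sin 100° = 3104.11, north 3152 cos 100° = -547.34
Summing: -741.30 m east, -5204.92 m north → (-741, -5205).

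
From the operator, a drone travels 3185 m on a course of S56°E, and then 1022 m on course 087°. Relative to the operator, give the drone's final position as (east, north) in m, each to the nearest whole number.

Leg 1 (S56°E, 3185 m): east 3185 sin 124° = 2640.48, north 3185 cos 124° = -1781.03
Leg 2 (087°, 1022 m): east 1022 sin 87° = 1020.60, north 1022 cos 87° = 53.49
Summing: 3661.08 m east, -1727.54 m north → (3661, -1728).

(3661, -1728)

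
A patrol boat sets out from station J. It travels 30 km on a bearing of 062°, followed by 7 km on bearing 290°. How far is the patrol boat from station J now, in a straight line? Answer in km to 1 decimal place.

25.8 km

Leg 1 (062°, 30 km): east 30 sin 62° = 26.49, north 30 cos 62° = 14.08
Leg 2 (290°, 7 km): east 7 sin 290° = -6.58, north 7 cos 290° = 2.39
Net: 19.91 east, 16.48 north. Distance = √((19.91)² + (16.48)²) = 25.845 km.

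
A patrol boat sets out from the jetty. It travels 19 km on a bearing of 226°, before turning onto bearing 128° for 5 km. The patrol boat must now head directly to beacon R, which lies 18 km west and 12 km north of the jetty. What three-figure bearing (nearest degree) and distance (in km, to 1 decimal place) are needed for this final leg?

344°, 29.5 km

Leg 1 (226°, 19 km): east 19 sin 226° = -13.67, north 19 cos 226° = -13.20
Leg 2 (128°, 5 km): east 5 sin 128° = 3.94, north 5 cos 128° = -3.08
Current position: (-9.73, -16.28). Target: (-18, 12). Remaining: Δeast = -8.27, Δnorth = 28.28.
Bearing = atan2(-8.27, 28.28) mod 360° = 343.69°; distance = √((-8.27)² + (28.28)²) = 29.462 km.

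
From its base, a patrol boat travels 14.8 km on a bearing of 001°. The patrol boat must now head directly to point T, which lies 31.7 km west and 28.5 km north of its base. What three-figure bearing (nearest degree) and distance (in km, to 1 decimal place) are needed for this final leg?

Leg 1 (001°, 14.8 km): east 14.8 sin 1° = 0.26, north 14.8 cos 1° = 14.80
Current position: (0.26, 14.80). Target: (-31.7, 28.5). Remaining: Δeast = -31.96, Δnorth = 13.70.
Bearing = atan2(-31.96, 13.70) mod 360° = 293.21°; distance = √((-31.96)² + (13.70)²) = 34.772 km.

293°, 34.8 km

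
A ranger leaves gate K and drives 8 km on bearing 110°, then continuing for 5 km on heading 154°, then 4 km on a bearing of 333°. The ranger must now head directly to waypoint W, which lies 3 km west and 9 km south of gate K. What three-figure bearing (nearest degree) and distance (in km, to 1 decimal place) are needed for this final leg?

244°, 12.1 km

Leg 1 (110°, 8 km): east 8 sin 110° = 7.52, north 8 cos 110° = -2.74
Leg 2 (154°, 5 km): east 5 sin 154° = 2.19, north 5 cos 154° = -4.49
Leg 3 (333°, 4 km): east 4 sin 333° = -1.82, north 4 cos 333° = 3.56
Current position: (7.89, -3.67). Target: (-3, -9). Remaining: Δeast = -10.89, Δnorth = -5.33.
Bearing = atan2(-10.89, -5.33) mod 360° = 243.91°; distance = √((-10.89)² + (-5.33)²) = 12.129 km.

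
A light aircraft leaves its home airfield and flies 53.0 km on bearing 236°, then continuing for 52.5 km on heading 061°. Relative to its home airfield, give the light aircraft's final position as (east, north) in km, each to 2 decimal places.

(1.98, -4.18)

Leg 1 (236°, 53.0 km): east 53.0 sin 236° = -43.94, north 53.0 cos 236° = -29.64
Leg 2 (061°, 52.5 km): east 52.5 sin 61° = 45.92, north 52.5 cos 61° = 25.45
Summing: 1.98 km east, -4.18 km north → (1.98, -4.18).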